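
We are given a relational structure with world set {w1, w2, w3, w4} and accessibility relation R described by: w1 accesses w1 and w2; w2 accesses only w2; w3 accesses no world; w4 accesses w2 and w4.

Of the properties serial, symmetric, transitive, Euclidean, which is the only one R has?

transitive

Serial: no — w3 has no R-successor.
Symmetric: no — w1 R w2 but not w2 R w1.
Transitive: yes — every two-step R-path is closed by a direct edge.
Euclidean: no — w1 R w2 and w1 R w1, but not w2 R w1.
Only transitive holds.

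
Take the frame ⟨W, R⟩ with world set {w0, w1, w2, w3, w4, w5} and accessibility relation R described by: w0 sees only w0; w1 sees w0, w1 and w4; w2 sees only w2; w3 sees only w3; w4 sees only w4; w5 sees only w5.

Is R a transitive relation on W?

Transitive: yes — every two-step R-path is closed by a direct edge.

Yes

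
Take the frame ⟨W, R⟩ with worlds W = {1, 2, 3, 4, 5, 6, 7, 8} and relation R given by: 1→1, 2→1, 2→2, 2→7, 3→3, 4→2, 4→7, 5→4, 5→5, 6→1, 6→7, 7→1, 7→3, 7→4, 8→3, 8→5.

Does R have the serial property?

Serial: yes — every world has a successor (e.g. 1 R 1).

Yes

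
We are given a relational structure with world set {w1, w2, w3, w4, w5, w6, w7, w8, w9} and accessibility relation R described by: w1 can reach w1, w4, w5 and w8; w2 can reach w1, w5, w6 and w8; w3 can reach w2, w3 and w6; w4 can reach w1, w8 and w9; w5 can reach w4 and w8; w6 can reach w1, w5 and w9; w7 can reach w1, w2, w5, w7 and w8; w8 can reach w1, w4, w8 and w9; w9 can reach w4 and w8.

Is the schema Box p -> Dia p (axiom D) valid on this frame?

By correspondence theory, D is valid on a frame iff R is serial.
Serial: yes — every world has a successor (e.g. w1 R w1).

Yes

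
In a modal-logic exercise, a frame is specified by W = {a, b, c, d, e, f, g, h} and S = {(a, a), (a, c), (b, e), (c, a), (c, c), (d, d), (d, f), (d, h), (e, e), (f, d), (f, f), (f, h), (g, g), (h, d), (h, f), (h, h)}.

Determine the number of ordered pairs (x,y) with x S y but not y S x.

1

Enumerating: (b,e).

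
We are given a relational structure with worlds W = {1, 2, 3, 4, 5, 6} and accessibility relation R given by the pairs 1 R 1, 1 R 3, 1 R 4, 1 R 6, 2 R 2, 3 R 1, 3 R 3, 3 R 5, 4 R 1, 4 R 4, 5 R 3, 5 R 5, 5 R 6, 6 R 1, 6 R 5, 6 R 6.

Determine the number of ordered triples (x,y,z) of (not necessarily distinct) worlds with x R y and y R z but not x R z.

Enumerating: (1,3,5), (1,6,5), (3,1,4), (3,1,6), (3,5,6), (4,1,3), (4,1,6), (5,3,1), (5,6,1), (6,1,3), (6,1,4), (6,5,3).

12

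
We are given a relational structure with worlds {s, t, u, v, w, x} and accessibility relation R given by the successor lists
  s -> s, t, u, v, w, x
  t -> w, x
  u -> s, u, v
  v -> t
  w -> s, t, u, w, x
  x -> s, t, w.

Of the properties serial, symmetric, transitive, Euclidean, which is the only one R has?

Serial: yes — every world has a successor (e.g. s R s).
Symmetric: no — s R t but not t R s.
Transitive: no — t R w and w R s, but not t R s.
Euclidean: no — s R t and s R u, but not t R u.
Only serial holds.

serial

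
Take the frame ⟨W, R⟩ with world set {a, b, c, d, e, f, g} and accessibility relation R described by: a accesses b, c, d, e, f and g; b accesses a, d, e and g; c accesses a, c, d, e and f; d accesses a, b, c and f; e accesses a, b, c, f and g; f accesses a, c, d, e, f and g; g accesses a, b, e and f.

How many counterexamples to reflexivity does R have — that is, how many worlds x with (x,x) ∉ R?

Enumerating: a, b, d, e, g.

5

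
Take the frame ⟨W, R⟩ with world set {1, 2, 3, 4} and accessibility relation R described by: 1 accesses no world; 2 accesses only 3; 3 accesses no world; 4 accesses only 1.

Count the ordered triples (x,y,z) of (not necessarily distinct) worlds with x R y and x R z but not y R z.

Enumerating: (2,3,3), (4,1,1).

2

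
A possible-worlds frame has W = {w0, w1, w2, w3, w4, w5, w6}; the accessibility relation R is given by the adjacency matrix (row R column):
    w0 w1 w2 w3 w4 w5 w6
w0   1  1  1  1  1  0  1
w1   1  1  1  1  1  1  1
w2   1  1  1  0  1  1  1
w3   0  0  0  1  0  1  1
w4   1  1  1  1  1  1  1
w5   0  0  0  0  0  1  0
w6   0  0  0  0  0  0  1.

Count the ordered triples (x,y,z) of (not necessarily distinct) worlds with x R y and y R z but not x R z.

Enumerating: (w0,w1,w5), (w0,w2,w5), (w0,w3,w5), (w0,w4,w5), (w2,w0,w3), (w2,w1,w3), (w2,w4,w3).

7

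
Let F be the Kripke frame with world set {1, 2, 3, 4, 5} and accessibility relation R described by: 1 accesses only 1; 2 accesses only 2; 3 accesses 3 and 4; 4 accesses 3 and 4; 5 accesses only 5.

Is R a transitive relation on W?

Yes

Transitive: yes — every two-step R-path is closed by a direct edge.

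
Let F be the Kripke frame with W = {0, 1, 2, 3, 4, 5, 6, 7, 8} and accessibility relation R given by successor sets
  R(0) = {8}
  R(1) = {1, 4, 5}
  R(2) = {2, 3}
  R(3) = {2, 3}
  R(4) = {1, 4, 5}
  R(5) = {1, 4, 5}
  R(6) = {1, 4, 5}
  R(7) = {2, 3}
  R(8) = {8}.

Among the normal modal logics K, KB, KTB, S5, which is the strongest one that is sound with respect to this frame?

K

Symmetric (axiom B): no — 0 R 8 but not 8 R 0.
Reflexive (axiom T): no — 0 is not related to itself.
Euclidean (axiom 5): yes — any two successors of a common world are R-related.
So F validates K; KB would additionally require R to be symmetric. The strongest is K.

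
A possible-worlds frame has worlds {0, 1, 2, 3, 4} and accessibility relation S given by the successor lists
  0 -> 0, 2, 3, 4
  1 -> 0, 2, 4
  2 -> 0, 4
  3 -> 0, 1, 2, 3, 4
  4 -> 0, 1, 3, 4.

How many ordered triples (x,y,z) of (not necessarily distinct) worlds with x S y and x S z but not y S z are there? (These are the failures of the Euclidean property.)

15

Enumerating: (0,2,2), (0,2,3), (0,4,2), (1,2,2), (1,4,2), (3,0,1), (3,1,1), (3,1,3), (3,2,1), (3,2,2), (3,2,3), (3,4,2), (4,0,1), (4,1,1), (4,1,3).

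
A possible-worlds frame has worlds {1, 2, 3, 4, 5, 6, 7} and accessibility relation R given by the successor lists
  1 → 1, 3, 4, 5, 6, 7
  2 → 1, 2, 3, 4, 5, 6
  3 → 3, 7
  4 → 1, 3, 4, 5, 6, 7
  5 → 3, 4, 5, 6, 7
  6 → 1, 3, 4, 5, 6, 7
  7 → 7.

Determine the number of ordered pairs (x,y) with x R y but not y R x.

15

Enumerating: (1,3), (1,5), (1,7), (2,1), (2,3), (2,4), (2,5), (2,6), (3,7), (4,3), (4,7), (5,3), (5,7), (6,3), (6,7).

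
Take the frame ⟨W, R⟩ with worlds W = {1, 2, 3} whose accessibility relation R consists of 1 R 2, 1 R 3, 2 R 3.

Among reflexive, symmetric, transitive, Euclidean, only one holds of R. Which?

transitive

Reflexive: no — 1 is not related to itself.
Symmetric: no — 1 R 2 but not 2 R 1.
Transitive: yes — every two-step R-path is closed by a direct edge.
Euclidean: no — 1 R 3 and 1 R 2, but not 3 R 2.
Only transitive holds.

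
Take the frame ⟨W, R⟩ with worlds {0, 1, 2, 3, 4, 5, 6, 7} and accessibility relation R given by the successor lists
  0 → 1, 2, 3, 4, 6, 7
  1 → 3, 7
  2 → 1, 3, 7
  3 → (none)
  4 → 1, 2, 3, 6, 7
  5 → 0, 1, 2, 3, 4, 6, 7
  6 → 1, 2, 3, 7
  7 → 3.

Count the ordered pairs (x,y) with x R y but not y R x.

Enumerating: (0,1), (0,2), (0,3), (0,4), (0,6), (0,7), (1,3), (1,7), (2,1), (2,3), (2,7), (4,1), … and 16 more.
Total: 28.

28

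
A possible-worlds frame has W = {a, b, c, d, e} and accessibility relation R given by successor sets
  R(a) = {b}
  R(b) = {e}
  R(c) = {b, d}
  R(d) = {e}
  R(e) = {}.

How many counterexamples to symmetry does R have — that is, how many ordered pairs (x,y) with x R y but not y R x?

Enumerating: (a,b), (b,e), (c,b), (c,d), (d,e).

5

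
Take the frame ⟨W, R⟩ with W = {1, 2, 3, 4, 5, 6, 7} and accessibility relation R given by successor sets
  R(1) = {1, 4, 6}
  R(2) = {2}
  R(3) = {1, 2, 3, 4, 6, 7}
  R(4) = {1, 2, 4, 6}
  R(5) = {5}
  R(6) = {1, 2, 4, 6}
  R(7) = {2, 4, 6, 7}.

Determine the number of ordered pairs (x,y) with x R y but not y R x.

10

Enumerating: (3,1), (3,2), (3,4), (3,6), (3,7), (4,2), (6,2), (7,2), (7,4), (7,6).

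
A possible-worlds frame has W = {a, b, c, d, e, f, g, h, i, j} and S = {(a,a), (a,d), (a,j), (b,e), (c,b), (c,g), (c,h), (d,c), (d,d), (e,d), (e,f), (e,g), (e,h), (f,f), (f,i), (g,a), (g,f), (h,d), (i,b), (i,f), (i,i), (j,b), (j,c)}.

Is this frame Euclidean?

Euclidean: no — a S d and a S j, but not d S j.

No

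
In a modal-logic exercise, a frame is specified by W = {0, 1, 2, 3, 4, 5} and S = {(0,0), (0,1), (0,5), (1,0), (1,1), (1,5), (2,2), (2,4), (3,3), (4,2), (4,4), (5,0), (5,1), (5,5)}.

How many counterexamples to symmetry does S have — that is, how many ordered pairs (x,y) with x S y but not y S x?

0

S is symmetric; there are no such tuples.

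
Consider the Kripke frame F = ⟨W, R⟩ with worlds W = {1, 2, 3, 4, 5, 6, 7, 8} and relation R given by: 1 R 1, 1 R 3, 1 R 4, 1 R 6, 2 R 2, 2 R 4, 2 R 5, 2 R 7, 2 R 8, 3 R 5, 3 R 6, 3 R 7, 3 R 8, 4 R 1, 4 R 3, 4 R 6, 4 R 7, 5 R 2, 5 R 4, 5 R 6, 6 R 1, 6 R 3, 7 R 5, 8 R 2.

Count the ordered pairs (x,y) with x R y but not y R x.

12

Enumerating: (1,3), (2,4), (2,7), (3,5), (3,7), (3,8), (4,3), (4,6), (4,7), (5,4), (5,6), (7,5).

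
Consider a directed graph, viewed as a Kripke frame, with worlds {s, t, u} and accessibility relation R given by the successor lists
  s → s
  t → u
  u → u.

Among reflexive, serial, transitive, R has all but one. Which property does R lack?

reflexive

Reflexive: no — t is not related to itself.
Serial: yes — every world has a successor (e.g. s R s).
Transitive: yes — every two-step R-path is closed by a direct edge.
Only reflexive fails.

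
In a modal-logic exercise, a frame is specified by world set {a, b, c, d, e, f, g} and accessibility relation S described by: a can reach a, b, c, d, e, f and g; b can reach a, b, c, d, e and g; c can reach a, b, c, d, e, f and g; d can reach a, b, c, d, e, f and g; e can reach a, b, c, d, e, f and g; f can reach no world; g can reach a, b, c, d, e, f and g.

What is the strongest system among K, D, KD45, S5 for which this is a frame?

Serial (axiom D): no — f has no S-successor.
Euclidean (axiom 5): no — a S b and a S f, but not b S f.
Transitive (axiom 4): no — b S a and a S f, but not b S f.
Reflexive (axiom T): no — f is not related to itself.
So F validates K; D would additionally require S to be serial. The strongest is K.

K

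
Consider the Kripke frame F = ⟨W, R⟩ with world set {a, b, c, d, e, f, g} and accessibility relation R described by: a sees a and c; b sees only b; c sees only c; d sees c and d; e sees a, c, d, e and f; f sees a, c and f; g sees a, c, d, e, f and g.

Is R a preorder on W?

Yes

Reflexive: yes — every world is R-related to itself.
Transitive: yes — every two-step R-path is closed by a direct edge.
So R is a preorder.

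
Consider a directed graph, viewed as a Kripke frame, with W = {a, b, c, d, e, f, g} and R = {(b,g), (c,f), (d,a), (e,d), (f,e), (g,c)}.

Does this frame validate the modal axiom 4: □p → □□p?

No

The schema 4 characterises exactly the transitive frames.
Transitive: no — b R g and g R c, but not b R c.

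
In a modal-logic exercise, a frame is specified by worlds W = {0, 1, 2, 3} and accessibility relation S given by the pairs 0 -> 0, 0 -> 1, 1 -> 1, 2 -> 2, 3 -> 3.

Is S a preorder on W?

Reflexive: yes — every world is S-related to itself.
Transitive: yes — every two-step S-path is closed by a direct edge.
So S is a preorder.

Yes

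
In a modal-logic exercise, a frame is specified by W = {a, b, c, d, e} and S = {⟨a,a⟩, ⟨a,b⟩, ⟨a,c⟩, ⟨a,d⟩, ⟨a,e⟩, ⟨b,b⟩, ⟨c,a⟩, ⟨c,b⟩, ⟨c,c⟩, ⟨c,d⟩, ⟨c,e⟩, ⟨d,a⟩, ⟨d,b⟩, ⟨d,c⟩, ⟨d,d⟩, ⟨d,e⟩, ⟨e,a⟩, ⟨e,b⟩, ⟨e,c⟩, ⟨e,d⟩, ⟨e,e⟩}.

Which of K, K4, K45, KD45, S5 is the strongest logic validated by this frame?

K4

Transitive (axiom 4): yes — every two-step S-path is closed by a direct edge.
Euclidean (axiom 5): no — a S b and a S c, but not b S c.
Serial (axiom D): yes — every world has a successor (e.g. a S a).
Reflexive (axiom T): yes — every world is S-related to itself.
So F validates K, K4; K45 would additionally require S to be Euclidean. The strongest is K4.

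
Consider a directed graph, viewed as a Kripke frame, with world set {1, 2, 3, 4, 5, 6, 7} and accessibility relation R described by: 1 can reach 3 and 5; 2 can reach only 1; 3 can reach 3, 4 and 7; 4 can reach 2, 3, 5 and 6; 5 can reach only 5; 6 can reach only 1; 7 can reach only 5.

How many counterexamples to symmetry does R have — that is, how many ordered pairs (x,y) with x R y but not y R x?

9

Enumerating: (1,3), (1,5), (2,1), (3,7), (4,2), (4,5), (4,6), (6,1), (7,5).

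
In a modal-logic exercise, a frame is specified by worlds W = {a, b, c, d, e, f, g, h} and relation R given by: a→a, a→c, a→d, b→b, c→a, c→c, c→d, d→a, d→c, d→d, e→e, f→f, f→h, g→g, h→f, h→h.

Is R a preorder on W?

Yes

Reflexive: yes — every world is R-related to itself.
Transitive: yes — every two-step R-path is closed by a direct edge.
So R is a preorder.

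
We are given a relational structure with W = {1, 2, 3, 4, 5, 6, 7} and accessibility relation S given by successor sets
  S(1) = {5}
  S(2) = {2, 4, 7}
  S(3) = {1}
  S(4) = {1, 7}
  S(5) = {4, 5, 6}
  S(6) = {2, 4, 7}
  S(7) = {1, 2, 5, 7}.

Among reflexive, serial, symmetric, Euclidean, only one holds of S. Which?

Reflexive: no — 1 is not related to itself.
Serial: yes — every world has a successor (e.g. 1 S 5).
Symmetric: no — 1 S 5 but not 5 S 1.
Euclidean: no — 2 S 7 and 2 S 4, but not 7 S 4.
Only serial holds.

serial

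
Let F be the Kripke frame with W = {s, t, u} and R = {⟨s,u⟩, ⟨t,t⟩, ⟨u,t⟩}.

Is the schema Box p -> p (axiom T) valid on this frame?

By correspondence theory, T is valid on a frame iff R is reflexive.
Reflexive: no — s is not related to itself.

No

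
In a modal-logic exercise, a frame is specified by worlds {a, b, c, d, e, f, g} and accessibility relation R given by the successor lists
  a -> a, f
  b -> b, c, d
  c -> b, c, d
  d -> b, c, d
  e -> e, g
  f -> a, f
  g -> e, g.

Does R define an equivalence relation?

Reflexive: yes — every world is R-related to itself.
Symmetric: yes — every pair in R has its reverse in R.
Transitive: yes — every two-step R-path is closed by a direct edge.
So R is an equivalence relation.

Yes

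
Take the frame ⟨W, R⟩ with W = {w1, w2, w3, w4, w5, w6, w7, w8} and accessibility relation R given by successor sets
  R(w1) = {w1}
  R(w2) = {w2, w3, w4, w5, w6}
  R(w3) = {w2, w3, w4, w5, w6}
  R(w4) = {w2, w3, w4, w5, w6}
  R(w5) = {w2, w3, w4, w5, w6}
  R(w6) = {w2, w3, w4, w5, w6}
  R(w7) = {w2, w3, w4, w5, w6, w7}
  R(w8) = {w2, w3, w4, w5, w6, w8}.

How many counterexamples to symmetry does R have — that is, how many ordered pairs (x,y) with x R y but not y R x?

10

Enumerating: (w7,w2), (w7,w3), (w7,w4), (w7,w5), (w7,w6), (w8,w2), (w8,w3), (w8,w4), (w8,w5), (w8,w6).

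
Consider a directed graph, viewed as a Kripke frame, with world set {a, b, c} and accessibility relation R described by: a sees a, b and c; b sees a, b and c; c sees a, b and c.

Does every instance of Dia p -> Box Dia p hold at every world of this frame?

By correspondence theory, 5 is valid on a frame iff R is Euclidean.
Euclidean: yes — any two successors of a common world are R-related.

Yes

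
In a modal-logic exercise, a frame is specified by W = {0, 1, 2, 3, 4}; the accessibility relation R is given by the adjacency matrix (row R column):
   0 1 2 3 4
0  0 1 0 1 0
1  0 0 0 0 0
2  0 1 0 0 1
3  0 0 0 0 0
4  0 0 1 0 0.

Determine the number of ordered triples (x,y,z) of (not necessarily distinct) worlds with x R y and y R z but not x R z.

Enumerating: (2,4,2), (4,2,1), (4,2,4).

3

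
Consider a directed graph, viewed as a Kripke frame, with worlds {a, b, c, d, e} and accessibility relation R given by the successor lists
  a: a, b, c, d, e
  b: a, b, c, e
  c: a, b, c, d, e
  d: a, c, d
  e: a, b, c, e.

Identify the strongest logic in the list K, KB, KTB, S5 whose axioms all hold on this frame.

KTB

Symmetric (axiom B): yes — every pair in R has its reverse in R.
Reflexive (axiom T): yes — every world is R-related to itself.
Euclidean (axiom 5): no — a R b and a R d, but not b R d.
So F validates K, KB, KTB; S5 would additionally require R to be Euclidean. The strongest is KTB.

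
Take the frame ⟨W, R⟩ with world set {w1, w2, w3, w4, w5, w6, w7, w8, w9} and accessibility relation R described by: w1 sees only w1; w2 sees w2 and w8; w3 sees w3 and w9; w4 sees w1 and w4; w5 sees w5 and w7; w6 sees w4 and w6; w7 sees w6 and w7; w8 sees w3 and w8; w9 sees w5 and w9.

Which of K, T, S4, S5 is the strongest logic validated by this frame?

T

Reflexive (axiom T): yes — every world is R-related to itself.
Transitive (axiom 4): no — w2 R w8 and w8 R w3, but not w2 R w3.
Euclidean (axiom 5): no — w2 R w8 and w2 R w2, but not w8 R w2.
So F validates K, T; S4 would additionally require R to be transitive. The strongest is T.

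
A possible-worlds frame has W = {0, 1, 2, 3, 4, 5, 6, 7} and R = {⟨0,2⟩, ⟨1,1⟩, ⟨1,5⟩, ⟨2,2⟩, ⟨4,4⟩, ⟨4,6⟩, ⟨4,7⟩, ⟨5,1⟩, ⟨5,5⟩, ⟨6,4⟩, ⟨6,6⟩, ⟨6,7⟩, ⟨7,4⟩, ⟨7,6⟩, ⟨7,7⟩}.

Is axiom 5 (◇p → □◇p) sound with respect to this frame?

Yes

Axiom 5 corresponds to the accessibility relation being Euclidean.
Euclidean: yes — any two successors of a common world are R-related.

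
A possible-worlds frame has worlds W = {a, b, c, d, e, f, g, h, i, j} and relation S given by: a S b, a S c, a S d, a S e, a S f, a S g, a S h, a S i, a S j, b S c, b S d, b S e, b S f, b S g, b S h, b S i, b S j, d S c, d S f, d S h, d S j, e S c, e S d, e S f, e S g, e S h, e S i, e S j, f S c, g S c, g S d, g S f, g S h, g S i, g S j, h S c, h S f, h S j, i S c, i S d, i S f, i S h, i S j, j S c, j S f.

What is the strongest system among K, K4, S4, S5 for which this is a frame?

Transitive (axiom 4): yes — every two-step S-path is closed by a direct edge.
Reflexive (axiom T): no — a is not related to itself.
Euclidean (axiom 5): no — a S c and a S b, but not c S b.
So F validates K, K4; S4 would additionally require S to be reflexive. The strongest is K4.

K4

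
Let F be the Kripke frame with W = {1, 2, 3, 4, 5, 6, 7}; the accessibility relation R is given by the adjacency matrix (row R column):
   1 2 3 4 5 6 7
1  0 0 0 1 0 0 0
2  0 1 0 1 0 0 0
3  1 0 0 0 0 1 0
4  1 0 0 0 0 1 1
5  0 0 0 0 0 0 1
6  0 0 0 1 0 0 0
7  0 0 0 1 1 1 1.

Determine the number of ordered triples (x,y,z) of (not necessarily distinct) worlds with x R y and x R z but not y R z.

Enumerating: (1,4,4), (2,4,2), (2,4,4), (3,1,1), (3,1,6), (3,6,1), (3,6,6), (4,1,1), (4,1,6), (4,1,7), (4,6,1), (4,6,6), … and 11 more.
Total: 23.

23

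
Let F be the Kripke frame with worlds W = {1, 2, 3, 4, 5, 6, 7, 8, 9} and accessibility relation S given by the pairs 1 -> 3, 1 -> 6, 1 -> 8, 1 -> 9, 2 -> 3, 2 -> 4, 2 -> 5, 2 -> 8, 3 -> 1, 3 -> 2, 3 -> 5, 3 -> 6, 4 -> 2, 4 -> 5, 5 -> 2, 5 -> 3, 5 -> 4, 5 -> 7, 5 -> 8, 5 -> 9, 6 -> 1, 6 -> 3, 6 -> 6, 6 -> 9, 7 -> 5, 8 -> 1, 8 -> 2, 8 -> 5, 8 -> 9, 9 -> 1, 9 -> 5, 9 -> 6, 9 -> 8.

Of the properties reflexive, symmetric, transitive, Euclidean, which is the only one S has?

symmetric

Reflexive: no — 1 is not related to itself.
Symmetric: yes — every pair in S has its reverse in S.
Transitive: no — 1 S 3 and 3 S 2, but not 1 S 2.
Euclidean: no — 1 S 3 and 1 S 8, but not 3 S 8.
Only symmetric holds.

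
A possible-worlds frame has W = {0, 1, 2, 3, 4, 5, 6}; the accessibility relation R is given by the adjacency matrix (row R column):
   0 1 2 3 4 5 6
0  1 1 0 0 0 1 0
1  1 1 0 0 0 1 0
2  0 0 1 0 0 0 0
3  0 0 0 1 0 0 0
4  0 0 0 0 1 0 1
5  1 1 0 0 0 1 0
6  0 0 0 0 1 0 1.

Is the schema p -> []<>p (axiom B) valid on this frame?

By correspondence theory, B is valid on a frame iff R is symmetric.
Symmetric: yes — every pair in R has its reverse in R.

Yes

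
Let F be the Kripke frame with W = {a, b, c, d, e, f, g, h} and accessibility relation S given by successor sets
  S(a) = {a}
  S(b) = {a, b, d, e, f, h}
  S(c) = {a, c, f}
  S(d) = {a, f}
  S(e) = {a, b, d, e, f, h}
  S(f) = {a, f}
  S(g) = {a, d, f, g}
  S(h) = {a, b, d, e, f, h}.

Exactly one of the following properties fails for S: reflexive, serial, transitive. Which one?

reflexive

Reflexive: no — d is not related to itself.
Serial: yes — every world has a successor (e.g. a S a).
Transitive: yes — every two-step S-path is closed by a direct edge.
Only reflexive fails.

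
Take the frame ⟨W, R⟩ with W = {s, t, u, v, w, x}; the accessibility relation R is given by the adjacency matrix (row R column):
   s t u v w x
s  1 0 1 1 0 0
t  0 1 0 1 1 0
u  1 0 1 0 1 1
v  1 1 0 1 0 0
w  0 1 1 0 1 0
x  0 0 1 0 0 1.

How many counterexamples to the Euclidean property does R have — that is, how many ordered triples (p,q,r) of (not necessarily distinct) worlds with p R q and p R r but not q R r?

14

Enumerating: (s,u,v), (s,v,u), (t,v,w), (t,w,v), (u,s,w), (u,s,x), (u,w,s), (u,w,x), (u,x,s), (u,x,w), (v,s,t), (v,t,s), (w,t,u), (w,u,t).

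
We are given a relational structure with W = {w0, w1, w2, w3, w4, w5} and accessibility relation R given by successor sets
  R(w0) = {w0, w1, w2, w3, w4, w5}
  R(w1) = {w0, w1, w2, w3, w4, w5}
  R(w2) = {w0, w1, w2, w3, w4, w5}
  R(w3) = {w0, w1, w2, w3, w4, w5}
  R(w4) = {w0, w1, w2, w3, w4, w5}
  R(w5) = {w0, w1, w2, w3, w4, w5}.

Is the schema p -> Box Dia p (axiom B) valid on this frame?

Axiom B corresponds to the accessibility relation being symmetric.
Symmetric: yes — every pair in R has its reverse in R.

Yes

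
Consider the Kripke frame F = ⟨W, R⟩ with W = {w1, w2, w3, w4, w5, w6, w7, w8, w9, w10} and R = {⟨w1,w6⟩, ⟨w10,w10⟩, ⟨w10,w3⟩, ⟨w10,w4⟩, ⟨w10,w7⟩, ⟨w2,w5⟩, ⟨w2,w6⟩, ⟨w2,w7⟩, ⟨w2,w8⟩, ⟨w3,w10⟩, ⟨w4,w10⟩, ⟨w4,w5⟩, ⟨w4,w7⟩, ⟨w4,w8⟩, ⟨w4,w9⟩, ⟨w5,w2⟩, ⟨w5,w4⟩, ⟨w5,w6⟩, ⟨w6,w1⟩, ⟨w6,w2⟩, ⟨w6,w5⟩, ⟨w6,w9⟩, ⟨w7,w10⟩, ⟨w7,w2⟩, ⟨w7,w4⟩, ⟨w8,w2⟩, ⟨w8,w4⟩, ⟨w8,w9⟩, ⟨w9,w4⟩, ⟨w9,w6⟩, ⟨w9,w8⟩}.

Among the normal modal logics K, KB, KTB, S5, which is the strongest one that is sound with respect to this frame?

Symmetric (axiom B): yes — every pair in R has its reverse in R.
Reflexive (axiom T): no — w1 is not related to itself.
Euclidean (axiom 5): no — w10 R w3 and w10 R w4, but not w3 R w4.
So F validates K, KB; KTB would additionally require R to be reflexive. The strongest is KB.

KB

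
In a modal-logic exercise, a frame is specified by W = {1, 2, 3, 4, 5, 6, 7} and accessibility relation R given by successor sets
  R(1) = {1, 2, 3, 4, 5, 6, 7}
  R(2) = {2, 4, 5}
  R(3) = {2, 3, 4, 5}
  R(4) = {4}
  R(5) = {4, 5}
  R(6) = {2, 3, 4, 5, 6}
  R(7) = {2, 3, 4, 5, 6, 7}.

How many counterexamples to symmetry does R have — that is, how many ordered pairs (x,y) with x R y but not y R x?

Enumerating: (1,2), (1,3), (1,4), (1,5), (1,6), (1,7), (2,4), (2,5), (3,2), (3,4), (3,5), (5,4), … and 9 more.
Total: 21.

21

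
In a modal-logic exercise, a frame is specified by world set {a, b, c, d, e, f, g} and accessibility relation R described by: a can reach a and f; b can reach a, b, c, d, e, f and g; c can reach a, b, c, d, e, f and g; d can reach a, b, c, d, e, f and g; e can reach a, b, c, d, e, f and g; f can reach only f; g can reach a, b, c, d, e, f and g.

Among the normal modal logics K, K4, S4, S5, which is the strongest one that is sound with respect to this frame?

Transitive (axiom 4): yes — every two-step R-path is closed by a direct edge.
Reflexive (axiom T): yes — every world is R-related to itself.
Euclidean (axiom 5): no — b R a and b R c, but not a R c.
So F validates K, K4, S4; S5 would additionally require R to be Euclidean. The strongest is S4.

S4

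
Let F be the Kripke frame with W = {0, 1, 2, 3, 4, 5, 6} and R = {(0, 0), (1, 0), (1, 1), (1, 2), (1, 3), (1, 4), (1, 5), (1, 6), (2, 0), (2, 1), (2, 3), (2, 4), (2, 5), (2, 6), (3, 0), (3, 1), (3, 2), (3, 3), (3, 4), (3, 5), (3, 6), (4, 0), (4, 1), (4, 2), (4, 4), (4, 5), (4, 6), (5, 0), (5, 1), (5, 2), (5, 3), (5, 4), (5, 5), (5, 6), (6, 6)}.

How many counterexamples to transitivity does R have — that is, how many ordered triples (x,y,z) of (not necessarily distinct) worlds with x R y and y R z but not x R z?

7

Enumerating: (2,1,2), (2,3,2), (2,4,2), (2,5,2), (4,1,3), (4,2,3), (4,5,3).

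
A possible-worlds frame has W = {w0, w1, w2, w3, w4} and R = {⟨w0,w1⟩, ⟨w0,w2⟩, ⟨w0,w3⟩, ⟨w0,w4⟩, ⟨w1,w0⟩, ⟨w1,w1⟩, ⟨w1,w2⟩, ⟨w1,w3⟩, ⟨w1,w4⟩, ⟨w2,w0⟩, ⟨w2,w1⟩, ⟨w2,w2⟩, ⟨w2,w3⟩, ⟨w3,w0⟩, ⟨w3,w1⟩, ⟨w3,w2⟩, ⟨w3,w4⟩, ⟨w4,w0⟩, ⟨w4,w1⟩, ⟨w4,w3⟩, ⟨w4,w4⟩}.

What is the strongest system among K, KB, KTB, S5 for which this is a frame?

KB

Symmetric (axiom B): yes — every pair in R has its reverse in R.
Reflexive (axiom T): no — w0 is not related to itself.
Euclidean (axiom 5): no — w0 R w2 and w0 R w4, but not w2 R w4.
So F validates K, KB; KTB would additionally require R to be reflexive. The strongest is KB.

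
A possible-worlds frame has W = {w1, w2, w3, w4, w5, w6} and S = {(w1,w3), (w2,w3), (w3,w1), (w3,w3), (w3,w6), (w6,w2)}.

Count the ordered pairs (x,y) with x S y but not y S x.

Enumerating: (w2,w3), (w3,w6), (w6,w2).

3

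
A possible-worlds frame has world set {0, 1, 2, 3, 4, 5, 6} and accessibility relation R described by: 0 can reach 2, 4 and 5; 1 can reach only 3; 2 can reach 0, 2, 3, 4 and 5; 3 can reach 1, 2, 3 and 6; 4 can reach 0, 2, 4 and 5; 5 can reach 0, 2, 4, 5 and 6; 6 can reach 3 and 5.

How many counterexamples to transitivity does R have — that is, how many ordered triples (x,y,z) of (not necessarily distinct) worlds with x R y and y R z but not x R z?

Enumerating: (0,2,0), (0,2,3), (0,4,0), (0,5,0), (0,5,6), (1,3,1), (1,3,2), (1,3,6), (2,3,1), (2,3,6), (2,5,6), (3,2,0), … and 14 more.
Total: 26.

26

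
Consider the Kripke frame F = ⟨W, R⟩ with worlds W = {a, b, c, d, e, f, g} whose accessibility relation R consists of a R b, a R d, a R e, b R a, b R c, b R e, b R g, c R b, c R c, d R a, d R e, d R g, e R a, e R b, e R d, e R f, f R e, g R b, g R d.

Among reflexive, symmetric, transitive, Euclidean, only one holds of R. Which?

Reflexive: no — a is not related to itself.
Symmetric: yes — every pair in R has its reverse in R.
Transitive: no — a R b and b R c, but not a R c.
Euclidean: no — a R b and a R d, but not b R d.
Only symmetric holds.

symmetric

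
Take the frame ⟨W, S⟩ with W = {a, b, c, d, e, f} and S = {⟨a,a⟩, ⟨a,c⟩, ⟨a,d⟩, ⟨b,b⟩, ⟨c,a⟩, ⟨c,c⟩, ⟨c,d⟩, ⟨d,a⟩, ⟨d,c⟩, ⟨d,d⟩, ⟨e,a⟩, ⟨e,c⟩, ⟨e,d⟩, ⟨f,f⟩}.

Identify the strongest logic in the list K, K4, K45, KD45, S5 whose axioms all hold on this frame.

KD45

Transitive (axiom 4): yes — every two-step S-path is closed by a direct edge.
Euclidean (axiom 5): yes — any two successors of a common world are S-related.
Serial (axiom D): yes — every world has a successor (e.g. a S a).
Reflexive (axiom T): no — e is not related to itself.
So F validates K, K4, K45, KD45; S5 would additionally require S to be reflexive. The strongest is KD45.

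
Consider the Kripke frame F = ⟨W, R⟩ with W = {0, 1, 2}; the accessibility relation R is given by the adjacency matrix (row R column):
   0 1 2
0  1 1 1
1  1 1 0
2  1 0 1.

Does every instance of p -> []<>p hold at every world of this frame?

Yes

By correspondence theory, B is valid on a frame iff R is symmetric.
Symmetric: yes — every pair in R has its reverse in R.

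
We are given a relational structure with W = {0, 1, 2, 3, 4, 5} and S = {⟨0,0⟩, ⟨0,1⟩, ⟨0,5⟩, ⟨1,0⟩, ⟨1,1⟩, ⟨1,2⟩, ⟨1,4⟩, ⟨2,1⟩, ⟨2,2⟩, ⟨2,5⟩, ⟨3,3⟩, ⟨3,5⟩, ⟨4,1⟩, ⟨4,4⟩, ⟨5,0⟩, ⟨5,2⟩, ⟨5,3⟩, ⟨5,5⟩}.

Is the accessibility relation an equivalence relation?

Reflexive: yes — every world is S-related to itself.
Symmetric: yes — every pair in S has its reverse in S.
Transitive: no — 0 S 1 and 1 S 2, but not 0 S 2.
So S is not an equivalence relation.

No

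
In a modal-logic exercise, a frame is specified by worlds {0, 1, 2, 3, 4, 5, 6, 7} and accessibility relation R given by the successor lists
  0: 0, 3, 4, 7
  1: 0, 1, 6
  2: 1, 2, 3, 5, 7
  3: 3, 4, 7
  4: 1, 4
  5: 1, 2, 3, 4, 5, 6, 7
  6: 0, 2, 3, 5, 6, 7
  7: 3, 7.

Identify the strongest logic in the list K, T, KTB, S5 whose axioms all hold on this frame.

Reflexive (axiom T): yes — every world is R-related to itself.
Symmetric (axiom B): no — 0 R 3 but not 3 R 0.
Euclidean (axiom 5): no — 0 R 4 and 0 R 3, but not 4 R 3.
So F validates K, T; KTB would additionally require R to be symmetric. The strongest is T.

T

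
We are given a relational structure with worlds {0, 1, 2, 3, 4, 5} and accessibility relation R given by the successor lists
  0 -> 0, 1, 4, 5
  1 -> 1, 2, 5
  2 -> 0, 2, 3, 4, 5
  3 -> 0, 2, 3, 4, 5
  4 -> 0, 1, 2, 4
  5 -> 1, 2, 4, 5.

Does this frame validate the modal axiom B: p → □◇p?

By correspondence theory, B is valid on a frame iff R is symmetric.
Symmetric: no — 0 R 1 but not 1 R 0.

No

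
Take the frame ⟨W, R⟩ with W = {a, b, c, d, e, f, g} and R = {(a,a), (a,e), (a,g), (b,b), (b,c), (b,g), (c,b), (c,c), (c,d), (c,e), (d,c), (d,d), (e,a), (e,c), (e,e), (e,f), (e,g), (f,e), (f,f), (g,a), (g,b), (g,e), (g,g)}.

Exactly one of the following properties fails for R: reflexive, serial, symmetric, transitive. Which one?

Reflexive: yes — every world is R-related to itself.
Serial: yes — every world has a successor (e.g. a R a).
Symmetric: yes — every pair in R has its reverse in R.
Transitive: no — a R e and e R c, but not a R c.
Only transitive fails.

transitive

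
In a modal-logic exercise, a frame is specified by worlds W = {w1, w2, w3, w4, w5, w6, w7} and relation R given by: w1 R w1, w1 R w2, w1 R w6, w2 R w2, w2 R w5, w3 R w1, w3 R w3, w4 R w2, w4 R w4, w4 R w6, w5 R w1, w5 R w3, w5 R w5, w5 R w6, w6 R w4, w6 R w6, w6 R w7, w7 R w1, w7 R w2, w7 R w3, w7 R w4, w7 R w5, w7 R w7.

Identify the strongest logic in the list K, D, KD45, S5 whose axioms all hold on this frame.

D

Serial (axiom D): yes — every world has a successor (e.g. w1 R w1).
Euclidean (axiom 5): no — w1 R w2 and w1 R w6, but not w2 R w6.
Transitive (axiom 4): no — w1 R w2 and w2 R w5, but not w1 R w5.
Reflexive (axiom T): yes — every world is R-related to itself.
So F validates K, D; KD45 would additionally require R to be Euclidean and transitive. The strongest is D.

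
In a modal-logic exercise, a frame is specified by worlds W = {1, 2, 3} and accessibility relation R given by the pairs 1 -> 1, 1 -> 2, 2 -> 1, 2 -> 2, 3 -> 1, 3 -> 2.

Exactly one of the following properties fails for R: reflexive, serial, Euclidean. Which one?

reflexive

Reflexive: no — 3 is not related to itself.
Serial: yes — every world has a successor (e.g. 1 R 1).
Euclidean: yes — any two successors of a common world are R-related.
Only reflexive fails.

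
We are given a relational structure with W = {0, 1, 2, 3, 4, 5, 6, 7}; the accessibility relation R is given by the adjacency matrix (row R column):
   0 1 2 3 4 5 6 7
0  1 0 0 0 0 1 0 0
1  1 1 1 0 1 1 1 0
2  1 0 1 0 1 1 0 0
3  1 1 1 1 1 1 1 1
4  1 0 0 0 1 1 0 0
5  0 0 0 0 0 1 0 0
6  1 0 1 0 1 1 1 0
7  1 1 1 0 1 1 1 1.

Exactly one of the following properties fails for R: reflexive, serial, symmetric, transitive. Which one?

Reflexive: yes — every world is R-related to itself.
Serial: yes — every world has a successor (e.g. 0 R 0).
Symmetric: no — 0 R 5 but not 5 R 0.
Transitive: yes — every two-step R-path is closed by a direct edge.
Only symmetric fails.

symmetric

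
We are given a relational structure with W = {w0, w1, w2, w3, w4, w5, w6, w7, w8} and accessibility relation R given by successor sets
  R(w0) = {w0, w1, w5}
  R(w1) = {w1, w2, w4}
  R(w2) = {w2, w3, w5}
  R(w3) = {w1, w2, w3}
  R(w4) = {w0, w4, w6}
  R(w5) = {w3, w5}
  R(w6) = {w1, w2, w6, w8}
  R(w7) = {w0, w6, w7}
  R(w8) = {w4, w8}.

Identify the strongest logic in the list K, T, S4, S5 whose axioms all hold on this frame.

T

Reflexive (axiom T): yes — every world is R-related to itself.
Transitive (axiom 4): no — w0 R w1 and w1 R w2, but not w0 R w2.
Euclidean (axiom 5): no — w0 R w1 and w0 R w5, but not w1 R w5.
So F validates K, T; S4 would additionally require R to be transitive. The strongest is T.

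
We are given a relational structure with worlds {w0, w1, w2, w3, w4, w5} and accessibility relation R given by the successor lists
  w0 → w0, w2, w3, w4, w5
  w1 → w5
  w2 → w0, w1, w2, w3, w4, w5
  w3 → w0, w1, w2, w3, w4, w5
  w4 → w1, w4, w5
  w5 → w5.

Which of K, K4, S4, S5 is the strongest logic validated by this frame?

Transitive (axiom 4): no — w0 R w2 and w2 R w1, but not w0 R w1.
Reflexive (axiom T): no — w1 is not related to itself.
Euclidean (axiom 5): no — w0 R w4 and w0 R w2, but not w4 R w2.
So F validates K; K4 would additionally require R to be transitive. The strongest is K.

K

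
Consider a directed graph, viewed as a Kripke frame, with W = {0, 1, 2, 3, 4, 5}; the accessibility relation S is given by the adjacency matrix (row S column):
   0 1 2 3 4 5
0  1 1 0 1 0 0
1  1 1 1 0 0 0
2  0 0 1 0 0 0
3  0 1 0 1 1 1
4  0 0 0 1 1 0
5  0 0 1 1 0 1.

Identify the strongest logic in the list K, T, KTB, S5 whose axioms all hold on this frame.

Reflexive (axiom T): yes — every world is S-related to itself.
Symmetric (axiom B): no — 0 S 3 but not 3 S 0.
Euclidean (axiom 5): no — 0 S 1 and 0 S 3, but not 1 S 3.
So F validates K, T; KTB would additionally require S to be symmetric. The strongest is T.

T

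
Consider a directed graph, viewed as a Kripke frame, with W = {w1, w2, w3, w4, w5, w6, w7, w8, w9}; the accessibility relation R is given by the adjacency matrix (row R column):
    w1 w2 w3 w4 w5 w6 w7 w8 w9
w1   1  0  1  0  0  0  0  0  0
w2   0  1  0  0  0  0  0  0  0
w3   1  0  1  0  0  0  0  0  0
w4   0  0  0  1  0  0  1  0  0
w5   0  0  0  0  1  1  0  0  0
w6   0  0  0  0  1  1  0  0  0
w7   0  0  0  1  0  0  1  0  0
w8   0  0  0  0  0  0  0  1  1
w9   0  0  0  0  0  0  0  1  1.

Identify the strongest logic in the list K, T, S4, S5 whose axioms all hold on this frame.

S5

Reflexive (axiom T): yes — every world is R-related to itself.
Transitive (axiom 4): yes — every two-step R-path is closed by a direct edge.
Euclidean (axiom 5): yes — any two successors of a common world are R-related.
So F validates K, T, S4, S5. The strongest is S5.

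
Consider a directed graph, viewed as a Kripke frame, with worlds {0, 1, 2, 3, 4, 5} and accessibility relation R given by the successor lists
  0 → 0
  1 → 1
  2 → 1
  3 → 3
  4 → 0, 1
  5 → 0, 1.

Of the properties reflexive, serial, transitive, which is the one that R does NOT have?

reflexive

Reflexive: no — 2 is not related to itself.
Serial: yes — every world has a successor (e.g. 0 R 0).
Transitive: yes — every two-step R-path is closed by a direct edge.
Only reflexive fails.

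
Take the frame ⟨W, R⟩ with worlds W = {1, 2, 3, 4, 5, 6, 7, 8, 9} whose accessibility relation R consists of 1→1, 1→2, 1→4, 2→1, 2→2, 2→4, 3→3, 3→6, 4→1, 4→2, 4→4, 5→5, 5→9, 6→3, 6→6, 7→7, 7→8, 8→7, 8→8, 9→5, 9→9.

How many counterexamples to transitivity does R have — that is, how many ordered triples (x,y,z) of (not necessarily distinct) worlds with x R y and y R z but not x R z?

R is transitive; there are no such tuples.

0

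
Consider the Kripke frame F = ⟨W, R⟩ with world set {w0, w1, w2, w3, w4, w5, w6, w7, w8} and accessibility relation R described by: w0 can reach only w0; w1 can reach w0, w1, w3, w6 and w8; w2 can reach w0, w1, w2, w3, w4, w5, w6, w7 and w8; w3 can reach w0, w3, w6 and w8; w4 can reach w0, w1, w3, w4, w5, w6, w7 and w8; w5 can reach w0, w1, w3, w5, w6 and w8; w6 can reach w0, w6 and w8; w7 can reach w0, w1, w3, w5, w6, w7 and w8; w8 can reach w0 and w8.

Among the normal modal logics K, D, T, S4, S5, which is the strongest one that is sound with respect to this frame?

S4

Serial (axiom D): yes — every world has a successor (e.g. w0 R w0).
Reflexive (axiom T): yes — every world is R-related to itself.
Transitive (axiom 4): yes — every two-step R-path is closed by a direct edge.
Euclidean (axiom 5): no — w1 R w0 and w1 R w3, but not w0 R w3.
So F validates K, D, T, S4; S5 would additionally require R to be Euclidean. The strongest is S4.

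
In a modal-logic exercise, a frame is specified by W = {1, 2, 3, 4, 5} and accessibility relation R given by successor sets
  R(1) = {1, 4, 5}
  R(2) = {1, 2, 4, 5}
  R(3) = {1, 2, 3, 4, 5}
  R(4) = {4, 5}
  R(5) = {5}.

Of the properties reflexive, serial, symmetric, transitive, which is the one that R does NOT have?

symmetric

Reflexive: yes — every world is R-related to itself.
Serial: yes — every world has a successor (e.g. 1 R 1).
Symmetric: no — 1 R 4 but not 4 R 1.
Transitive: yes — every two-step R-path is closed by a direct edge.
Only symmetric fails.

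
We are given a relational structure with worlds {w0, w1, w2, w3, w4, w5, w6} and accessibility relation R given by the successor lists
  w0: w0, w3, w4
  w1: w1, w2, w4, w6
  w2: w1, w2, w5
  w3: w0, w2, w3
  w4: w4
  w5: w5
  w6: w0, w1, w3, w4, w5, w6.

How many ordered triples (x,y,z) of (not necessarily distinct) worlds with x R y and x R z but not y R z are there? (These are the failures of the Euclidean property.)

Enumerating: (w0,w3,w4), (w0,w4,w0), (w0,w4,w3), (w1,w2,w4), (w1,w2,w6), (w1,w4,w1), (w1,w4,w2), (w1,w4,w6), (w1,w6,w2), (w2,w1,w5), (w2,w5,w1), (w2,w5,w2), … and 23 more.
Total: 35.

35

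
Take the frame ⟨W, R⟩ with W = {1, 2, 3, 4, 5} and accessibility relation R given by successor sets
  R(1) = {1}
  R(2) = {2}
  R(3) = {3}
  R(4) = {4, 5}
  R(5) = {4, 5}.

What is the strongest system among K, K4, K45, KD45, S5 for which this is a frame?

S5

Transitive (axiom 4): yes — every two-step R-path is closed by a direct edge.
Euclidean (axiom 5): yes — any two successors of a common world are R-related.
Serial (axiom D): yes — every world has a successor (e.g. 1 R 1).
Reflexive (axiom T): yes — every world is R-related to itself.
So F validates K, K4, K45, KD45, S5. The strongest is S5.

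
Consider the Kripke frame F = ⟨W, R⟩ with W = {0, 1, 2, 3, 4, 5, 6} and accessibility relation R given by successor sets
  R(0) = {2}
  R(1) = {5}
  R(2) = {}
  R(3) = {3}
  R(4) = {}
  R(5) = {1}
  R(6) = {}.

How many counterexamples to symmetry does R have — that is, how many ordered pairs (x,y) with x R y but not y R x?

1

Enumerating: (0,2).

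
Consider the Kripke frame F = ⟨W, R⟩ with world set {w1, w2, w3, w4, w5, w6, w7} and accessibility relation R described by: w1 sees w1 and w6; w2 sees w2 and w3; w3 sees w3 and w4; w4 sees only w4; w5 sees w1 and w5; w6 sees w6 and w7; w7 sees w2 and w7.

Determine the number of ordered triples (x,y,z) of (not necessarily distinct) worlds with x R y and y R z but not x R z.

5

Enumerating: (w1,w6,w7), (w2,w3,w4), (w5,w1,w6), (w6,w7,w2), (w7,w2,w3).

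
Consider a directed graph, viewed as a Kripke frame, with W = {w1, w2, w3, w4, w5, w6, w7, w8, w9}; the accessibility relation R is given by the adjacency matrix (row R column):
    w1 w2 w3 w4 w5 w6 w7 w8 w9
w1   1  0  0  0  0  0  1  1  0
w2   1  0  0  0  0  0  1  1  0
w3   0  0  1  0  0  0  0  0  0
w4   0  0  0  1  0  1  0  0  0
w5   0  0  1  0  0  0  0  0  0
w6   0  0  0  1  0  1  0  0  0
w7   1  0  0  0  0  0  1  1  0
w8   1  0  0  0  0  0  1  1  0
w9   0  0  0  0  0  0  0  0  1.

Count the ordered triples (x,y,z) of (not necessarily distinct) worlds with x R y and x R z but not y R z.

R is Euclidean; there are no such tuples.

0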